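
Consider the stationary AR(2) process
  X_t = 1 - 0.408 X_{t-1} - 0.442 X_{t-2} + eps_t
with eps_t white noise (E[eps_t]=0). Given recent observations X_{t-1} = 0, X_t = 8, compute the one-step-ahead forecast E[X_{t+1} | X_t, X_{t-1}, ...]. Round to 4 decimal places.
E[X_{t+1} \mid \mathcal F_t] = -2.2640

For an AR(p) model X_t = c + sum_i phi_i X_{t-i} + eps_t, the
one-step-ahead conditional mean is
  E[X_{t+1} | X_t, ...] = c + sum_i phi_i X_{t+1-i}.
Substitute known values:
  E[X_{t+1} | ...] = 1 + (-0.408) * (8) + (-0.442) * (0)
                   = -2.2640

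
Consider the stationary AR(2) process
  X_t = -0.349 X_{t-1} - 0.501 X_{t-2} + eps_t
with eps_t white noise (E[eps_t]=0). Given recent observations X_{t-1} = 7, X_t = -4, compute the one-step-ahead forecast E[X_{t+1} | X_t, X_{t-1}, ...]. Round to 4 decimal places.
E[X_{t+1} \mid \mathcal F_t] = -2.1110

For an AR(p) model X_t = c + sum_i phi_i X_{t-i} + eps_t, the
one-step-ahead conditional mean is
  E[X_{t+1} | X_t, ...] = c + sum_i phi_i X_{t+1-i}.
Substitute known values:
  E[X_{t+1} | ...] = (-0.349) * (-4) + (-0.501) * (7)
                   = -2.1110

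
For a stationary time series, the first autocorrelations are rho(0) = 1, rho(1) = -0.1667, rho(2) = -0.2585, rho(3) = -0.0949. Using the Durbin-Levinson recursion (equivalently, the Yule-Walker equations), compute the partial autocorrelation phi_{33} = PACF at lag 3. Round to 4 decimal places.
\phi_{33} = -0.2250

The PACF at lag k is phi_{kk}, the last component of the solution
to the Yule-Walker system G_k phi = r_k where
  (G_k)_{ij} = rho(|i - j|), (r_k)_i = rho(i), i,j = 1..k.
Equivalently, Durbin-Levinson gives phi_{kk} iteratively:
  phi_{11} = rho(1)
  phi_{kk} = [rho(k) - sum_{j=1..k-1} phi_{k-1,j} rho(k-j)]
            / [1 - sum_{j=1..k-1} phi_{k-1,j} rho(j)],
  phi_{k,j} = phi_{k-1,j} - phi_{kk} phi_{k-1,k-j},  j = 1..k-1.
Step k = 1:
  phi_11 = rho(1) = -0.1667.
Step k = 2:
  phi_22 = [rho(2) - phi_11 rho(1)] / [1 - phi_11 rho(1)] = [-0.2585 - (-0.1667)(-0.1667)] / [1 - (-0.1667)(-0.1667)]
         = -0.28628889 / 0.97221111 = -0.294472.
  Update: phi_21 = phi_11 - phi_22 phi_11 = -0.1667 - (-0.294472)(-0.1667) = -0.215788.
Step k = 3:
  phi_33 = [rho(3) - phi_21 rho(2) - phi_22 rho(1)] / [1 - phi_21 rho(1) - phi_22 rho(2)]
    numerator   = -0.0949 - (-0.215788)(-0.2585) - (-0.294472)(-0.1667) = -0.19976979
    denominator = 1 - (-0.215788)(-0.1667) - (-0.294472)(-0.2585) = 0.88790707
  phi_33 = -0.19976979 / 0.88790707 = -0.225.
Therefore phi_{33} = -0.2250.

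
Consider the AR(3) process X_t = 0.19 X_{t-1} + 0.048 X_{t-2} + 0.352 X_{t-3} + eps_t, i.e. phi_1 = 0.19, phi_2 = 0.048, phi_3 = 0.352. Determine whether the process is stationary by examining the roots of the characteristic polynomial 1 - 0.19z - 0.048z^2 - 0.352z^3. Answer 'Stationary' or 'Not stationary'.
\text{Stationary}

The AR(p) characteristic polynomial is P(z) = 1 - 0.19z - 0.048z^2 - 0.352z^3.
Stationarity requires all roots to lie outside the unit circle, i.e. |z| > 1 for every root.
Degree 3: look for a simple real root z0 first, then factor out (1 - z/z0) and solve the remaining quadratic.
Testing z0 = 1.25: P(1.25) = 1 + (-0.19)(1.25) + (-0.048)(1.25)^2 + (-0.352)(1.25)^3
  = 1 + (-0.2375) + (-0.075) + (-0.6875) = 0.  So z_0 = 1.25 is a root, |z_0| = 1.25.
Divide out the factor (1 - 0.8 z) = (1 - z/z0) (since 1/z0 = 0.8):
  P(z) = (1 - 0.8 z)(1 + (0.61) z + (0.44) z^2)
  [check: z-coef 0.61 - (0.8) = -0.19; z^2-coef 0.44 - (0.8)(0.61) = -0.048; z^3-coef -(0.8)(0.44) = -0.352.]
Remaining roots from the quadratic factor 1 + (0.61) z + (0.44) z^2:
  Set 1 + (0.61) z + (0.44) z^2 = 0, i.e. a z^2 + b z + c = 0 with a = 0.44, b = 0.61, c = 1.
  Discriminant D = b^2 - 4ac = (0.61)^2 - 4*(0.44)*1 = 0.3721 - (1.76) = -1.3879.
  D < 0, so the roots are the complex-conjugate pair z = (-b +/- i sqrt(-D)) / (2a) = -0.6932 +/- 1.3387i.
  For a conjugate pair |z|^2 = z * conj(z) = (product of roots) = c/a = 1/(0.44) = 2.272727, so |z| = sqrt(2.272727) = 1.5076 for both roots.
Moduli of all roots: 1.2500, 1.5076, 1.5076.
All moduli strictly greater than 1? Yes.
Verdict: Stationary.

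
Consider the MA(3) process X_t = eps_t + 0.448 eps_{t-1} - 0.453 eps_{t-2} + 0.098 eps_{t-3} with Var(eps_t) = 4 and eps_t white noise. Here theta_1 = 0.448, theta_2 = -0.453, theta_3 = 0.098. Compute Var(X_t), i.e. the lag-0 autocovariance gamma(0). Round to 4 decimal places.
\gamma(0) = 5.6621

For an MA(q) process X_t = eps_t + sum_i theta_i eps_{t-i} with
Var(eps_t) = sigma^2, the variance is
  gamma(0) = sigma^2 * (1 + sum_i theta_i^2).
  sum_i theta_i^2 = (0.448)^2 + (-0.453)^2 + (0.098)^2 = 0.200704 + 0.205209 + 0.009604 = 0.415517.
  gamma(0) = 4 * (1 + 0.415517) = 4 * 1.415517 = 5.662068, which rounds to 5.6621.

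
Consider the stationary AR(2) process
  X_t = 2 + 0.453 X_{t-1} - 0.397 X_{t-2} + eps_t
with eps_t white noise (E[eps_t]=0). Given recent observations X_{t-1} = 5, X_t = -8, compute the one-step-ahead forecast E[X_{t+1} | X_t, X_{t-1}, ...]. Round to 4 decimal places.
E[X_{t+1} \mid \mathcal F_t] = -3.6090

For an AR(p) model X_t = c + sum_i phi_i X_{t-i} + eps_t, the
one-step-ahead conditional mean is
  E[X_{t+1} | X_t, ...] = c + sum_i phi_i X_{t+1-i}.
Substitute known values:
  E[X_{t+1} | ...] = 2 + (0.453) * (-8) + (-0.397) * (5)
                   = -3.6090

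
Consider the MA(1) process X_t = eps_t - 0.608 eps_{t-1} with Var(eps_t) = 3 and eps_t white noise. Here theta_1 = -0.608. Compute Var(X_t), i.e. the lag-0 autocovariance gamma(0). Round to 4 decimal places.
\gamma(0) = 4.1090

For an MA(q) process X_t = eps_t + sum_i theta_i eps_{t-i} with
Var(eps_t) = sigma^2, the variance is
  gamma(0) = sigma^2 * (1 + sum_i theta_i^2).
  sum_i theta_i^2 = (-0.608)^2 = 0.369664.
  gamma(0) = 3 * (1 + 0.369664) = 3 * 1.369664 = 4.108992, which rounds to 4.1090.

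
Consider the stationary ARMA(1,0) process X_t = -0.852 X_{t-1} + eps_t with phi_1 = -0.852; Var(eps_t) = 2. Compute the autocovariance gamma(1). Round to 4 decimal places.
\gamma(1) = -6.2168

Multiply the model equation by X_{t-k} and take expectations. With theta_0 = psi_0 = 1 and psi_j the MA(infinity) weights, this gives
  gamma(k) - sum_i phi_i gamma(k-i) = c_k,
  c_k = sigma^2 * sum_{j=k..q} theta_j psi_{j-k}   (c_k = 0 for k > q),
using gamma(-m) = gamma(m).
Pure AR (q = 0): c_0 = sigma^2 = 2, c_k = 0 for k >= 1.
Equations for k = 0 and k = 1 (AR order 1):
  gamma(0) = phi_1 gamma(1) + c_0
  gamma(1) = phi_1 gamma(0) + c_1
Substituting the second into the first: gamma(0) (1 - phi_1^2) = c_0 + phi_1 c_1, so
  gamma(0) = c_0 / (1 - phi_1^2) = 2 / (1 - (-0.852)^2) = 2 / 0.274096 = 7.296714.
  gamma(1) = phi_1 gamma(0) = (-0.852)(7.296714) = -6.2168.
Therefore gamma(1) = -6.2168 (to 4 decimal places).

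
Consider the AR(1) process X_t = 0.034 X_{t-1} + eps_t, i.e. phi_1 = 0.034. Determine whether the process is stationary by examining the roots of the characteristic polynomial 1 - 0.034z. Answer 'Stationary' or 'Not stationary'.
\text{Stationary}

The AR(p) characteristic polynomial is P(z) = 1 - 0.034z.
Stationarity requires all roots to lie outside the unit circle, i.e. |z| > 1 for every root.
This is linear in z: 1 + (-0.034) z = 0  =>  z = -1/(-0.034) = 29.411765,  |z| = 29.411765.
Moduli of all roots: 29.4118.
All moduli strictly greater than 1? Yes.
Verdict: Stationary.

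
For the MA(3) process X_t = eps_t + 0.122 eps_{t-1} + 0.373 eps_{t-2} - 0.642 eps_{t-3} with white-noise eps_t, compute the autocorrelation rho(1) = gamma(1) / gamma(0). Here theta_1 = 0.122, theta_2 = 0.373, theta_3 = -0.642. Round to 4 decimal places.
\rho(1) = -0.0459

For an MA(q) process with theta_0 = 1, the autocovariance is
  gamma(k) = sigma^2 * sum_{i=0..q-k} theta_i * theta_{i+k},
and rho(k) = gamma(k) / gamma(0). Sigma^2 cancels.
  numerator   = (1)*(0.122) + (0.122)*(0.373) + (0.373)*(-0.642) = -0.07196.
  denominator = (1)^2 + (0.122)^2 + (0.373)^2 + (-0.642)^2 = 1.566177.
  rho(1) = -0.07196 / 1.566177 = -0.0459.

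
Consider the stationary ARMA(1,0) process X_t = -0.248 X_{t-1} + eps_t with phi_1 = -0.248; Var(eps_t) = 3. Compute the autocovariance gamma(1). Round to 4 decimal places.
\gamma(1) = -0.7928

Multiply the model equation by X_{t-k} and take expectations. With theta_0 = psi_0 = 1 and psi_j the MA(infinity) weights, this gives
  gamma(k) - sum_i phi_i gamma(k-i) = c_k,
  c_k = sigma^2 * sum_{j=k..q} theta_j psi_{j-k}   (c_k = 0 for k > q),
using gamma(-m) = gamma(m).
Pure AR (q = 0): c_0 = sigma^2 = 3, c_k = 0 for k >= 1.
Equations for k = 0 and k = 1 (AR order 1):
  gamma(0) = phi_1 gamma(1) + c_0
  gamma(1) = phi_1 gamma(0) + c_1
Substituting the second into the first: gamma(0) (1 - phi_1^2) = c_0 + phi_1 c_1, so
  gamma(0) = c_0 / (1 - phi_1^2) = 3 / (1 - (-0.248)^2) = 3 / 0.938496 = 3.196604.
  gamma(1) = phi_1 gamma(0) = (-0.248)(3.196604) = -0.792758.
Therefore gamma(1) = -0.7928 (to 4 decimal places).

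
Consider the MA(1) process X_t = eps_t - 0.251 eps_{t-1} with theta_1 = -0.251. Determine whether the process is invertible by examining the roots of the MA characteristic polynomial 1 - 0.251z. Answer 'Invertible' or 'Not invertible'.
\text{Invertible}

The MA(q) characteristic polynomial is P(z) = 1 - 0.251z.
Invertibility requires all roots to lie outside the unit circle, i.e. |z| > 1 for every root.
This is linear in z: 1 + (-0.251) z = 0  =>  z = -1/(-0.251) = 3.984064,  |z| = 3.984064.
Moduli of all roots: 3.9841.
All moduli strictly greater than 1? Yes.
Verdict: Invertible.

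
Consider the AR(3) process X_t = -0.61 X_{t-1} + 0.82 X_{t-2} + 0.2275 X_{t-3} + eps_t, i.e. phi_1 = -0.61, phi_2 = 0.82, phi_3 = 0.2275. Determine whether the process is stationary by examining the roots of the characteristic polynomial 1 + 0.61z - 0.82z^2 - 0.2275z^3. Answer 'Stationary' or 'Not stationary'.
\text{Not stationary}

The AR(p) characteristic polynomial is P(z) = 1 + 0.61z - 0.82z^2 - 0.2275z^3.
Stationarity requires all roots to lie outside the unit circle, i.e. |z| > 1 for every root.
Degree 3: look for a simple real root z0 first, then factor out (1 - z/z0) and solve the remaining quadratic.
Testing z0 = -4: P(-4) = 1 + (0.61)(-4) + (-0.82)(-4)^2 + (-0.2275)(-4)^3
  = 1 + (-2.44) + (-13.12) + (14.56) = 0.  So z_0 = -4 is a root, |z_0| = 4.
Divide out the factor (1 + 0.25 z) = (1 - z/z0) (since 1/z0 = -0.25):
  P(z) = (1 + 0.25 z)(1 + (0.36) z + (-0.91) z^2)
  [check: z-coef 0.36 - (-0.25) = 0.61; z^2-coef -0.91 - (-0.25)(0.36) = -0.82; z^3-coef -(-0.25)(-0.91) = -0.2275.]
Remaining roots from the quadratic factor 1 + (0.36) z + (-0.91) z^2:
  Set 1 + (0.36) z + (-0.91) z^2 = 0, i.e. a z^2 + b z + c = 0 with a = -0.91, b = 0.36, c = 1.
  Discriminant D = b^2 - 4ac = (0.36)^2 - 4*(-0.91)*1 = 0.1296 - (-3.64) = 3.7696.
  D >= 0, so the roots are real: z = (-b +/- sqrt(D)) / (2a) = (-0.36 +/- 1.941546) / (-1.82).
    z_1 = (-0.36 + 1.941546) / (-1.82) = -0.869,   |z_1| = 0.869.
    z_2 = (-0.36 - 1.941546) / (-1.82) = 1.2646,   |z_2| = 1.2646.
Moduli of all roots: 4.0000, 0.8690, 1.2646.
All moduli strictly greater than 1? No.
Verdict: Not stationary.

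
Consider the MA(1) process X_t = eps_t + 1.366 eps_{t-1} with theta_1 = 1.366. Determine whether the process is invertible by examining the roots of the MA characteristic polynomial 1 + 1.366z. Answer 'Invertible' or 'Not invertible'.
\text{Not invertible}

The MA(q) characteristic polynomial is P(z) = 1 + 1.366z.
Invertibility requires all roots to lie outside the unit circle, i.e. |z| > 1 for every root.
This is linear in z: 1 + (1.366) z = 0  =>  z = -1/(1.366) = -0.732064,  |z| = 0.732064.
Moduli of all roots: 0.7321.
All moduli strictly greater than 1? No.
Verdict: Not invertible.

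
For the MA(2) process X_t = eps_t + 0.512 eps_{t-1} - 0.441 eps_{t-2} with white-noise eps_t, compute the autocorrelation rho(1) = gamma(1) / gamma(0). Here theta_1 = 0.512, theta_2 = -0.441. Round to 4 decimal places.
\rho(1) = 0.1965

For an MA(q) process with theta_0 = 1, the autocovariance is
  gamma(k) = sigma^2 * sum_{i=0..q-k} theta_i * theta_{i+k},
and rho(k) = gamma(k) / gamma(0). Sigma^2 cancels.
  numerator   = (1)*(0.512) + (0.512)*(-0.441) = 0.286208.
  denominator = (1)^2 + (0.512)^2 + (-0.441)^2 = 1.456625.
  rho(1) = 0.286208 / 1.456625 = 0.1965.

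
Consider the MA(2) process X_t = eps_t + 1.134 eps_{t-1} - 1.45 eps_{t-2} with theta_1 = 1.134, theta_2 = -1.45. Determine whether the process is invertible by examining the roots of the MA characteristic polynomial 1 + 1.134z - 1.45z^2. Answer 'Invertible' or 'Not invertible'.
\text{Not invertible}

The MA(q) characteristic polynomial is P(z) = 1 + 1.134z - 1.45z^2.
Invertibility requires all roots to lie outside the unit circle, i.e. |z| > 1 for every root.
Set 1 + (1.134) z + (-1.45) z^2 = 0, i.e. a z^2 + b z + c = 0 with a = -1.45, b = 1.134, c = 1.
Discriminant D = b^2 - 4ac = (1.134)^2 - 4*(-1.45)*1 = 1.285956 - (-5.8) = 7.085956.
D >= 0, so the roots are real: z = (-b +/- sqrt(D)) / (2a) = (-1.134 +/- 2.661946) / (-2.9).
  z_1 = (-1.134 + 2.661946) / (-2.9) = -0.5269,   |z_1| = 0.5269.
  z_2 = (-1.134 - 2.661946) / (-2.9) = 1.3089,   |z_2| = 1.3089.
Moduli of all roots: 0.5269, 1.3089.
All moduli strictly greater than 1? No.
Verdict: Not invertible.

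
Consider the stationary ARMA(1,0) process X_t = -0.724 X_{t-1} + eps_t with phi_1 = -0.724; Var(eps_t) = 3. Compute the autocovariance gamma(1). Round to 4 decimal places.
\gamma(1) = -4.5647

Multiply the model equation by X_{t-k} and take expectations. With theta_0 = psi_0 = 1 and psi_j the MA(infinity) weights, this gives
  gamma(k) - sum_i phi_i gamma(k-i) = c_k,
  c_k = sigma^2 * sum_{j=k..q} theta_j psi_{j-k}   (c_k = 0 for k > q),
using gamma(-m) = gamma(m).
Pure AR (q = 0): c_0 = sigma^2 = 3, c_k = 0 for k >= 1.
Equations for k = 0 and k = 1 (AR order 1):
  gamma(0) = phi_1 gamma(1) + c_0
  gamma(1) = phi_1 gamma(0) + c_1
Substituting the second into the first: gamma(0) (1 - phi_1^2) = c_0 + phi_1 c_1, so
  gamma(0) = c_0 / (1 - phi_1^2) = 3 / (1 - (-0.724)^2) = 3 / 0.475824 = 6.304852.
  gamma(1) = phi_1 gamma(0) = (-0.724)(6.304852) = -4.564713.
Therefore gamma(1) = -4.5647 (to 4 decimal places).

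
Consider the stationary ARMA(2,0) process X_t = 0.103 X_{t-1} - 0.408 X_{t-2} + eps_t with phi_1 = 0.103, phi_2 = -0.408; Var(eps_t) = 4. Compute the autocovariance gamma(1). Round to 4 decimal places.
\gamma(1) = 0.3529

Multiply the model equation by X_{t-k} and take expectations. With theta_0 = psi_0 = 1 and psi_j the MA(infinity) weights, this gives
  gamma(k) - sum_i phi_i gamma(k-i) = c_k,
  c_k = sigma^2 * sum_{j=k..q} theta_j psi_{j-k}   (c_k = 0 for k > q),
using gamma(-m) = gamma(m).
Pure AR (q = 0): c_0 = sigma^2 = 4, c_k = 0 for k >= 1.
Equations for k = 0, 1, 2 (AR order 2, c_2 = 0):
  (E0) gamma(0) = phi_1 gamma(1) + phi_2 gamma(2) + c_0
  (E1) gamma(1) = phi_1 gamma(0) + phi_2 gamma(1) + c_1
  (E2) gamma(2) = phi_1 gamma(1) + phi_2 gamma(0)
From (E1): gamma(1) = A gamma(0) + B with
  A = phi_1 / (1 - phi_2) = 0.103 / 1.408 = 0.073153,   B = c_1 / (1 - phi_2) = 0 / 1.408 = 0.
Insert (E2) into (E0): gamma(0) (1 - phi_2^2) = phi_1 (1 + phi_2) gamma(1) + c_0.
  phi_1 (1 + phi_2) = (0.103)(0.592) = 0.060976,   1 - phi_2^2 = 0.833536.
Replace gamma(1) by A gamma(0) + B and collect gamma(0):
  gamma(0) [0.833536 - (0.060976)(0.073153)] = c_0 = 4
  gamma(0) * 0.829075 = 4
  gamma(0) = 4 / 0.829075 = 4.824652.
  gamma(1) = A gamma(0) = (0.073153)(4.824652) = 0.35294.
Therefore gamma(1) = 0.3529 (to 4 decimal places).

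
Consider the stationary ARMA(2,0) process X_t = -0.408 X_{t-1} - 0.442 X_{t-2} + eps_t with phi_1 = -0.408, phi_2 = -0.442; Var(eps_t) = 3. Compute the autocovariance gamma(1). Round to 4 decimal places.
\gamma(1) = -1.1467

Multiply the model equation by X_{t-k} and take expectations. With theta_0 = psi_0 = 1 and psi_j the MA(infinity) weights, this gives
  gamma(k) - sum_i phi_i gamma(k-i) = c_k,
  c_k = sigma^2 * sum_{j=k..q} theta_j psi_{j-k}   (c_k = 0 for k > q),
using gamma(-m) = gamma(m).
Pure AR (q = 0): c_0 = sigma^2 = 3, c_k = 0 for k >= 1.
Equations for k = 0, 1, 2 (AR order 2, c_2 = 0):
  (E0) gamma(0) = phi_1 gamma(1) + phi_2 gamma(2) + c_0
  (E1) gamma(1) = phi_1 gamma(0) + phi_2 gamma(1) + c_1
  (E2) gamma(2) = phi_1 gamma(1) + phi_2 gamma(0)
From (E1): gamma(1) = A gamma(0) + B with
  A = phi_1 / (1 - phi_2) = -0.408 / 1.442 = -0.28294,   B = c_1 / (1 - phi_2) = 0 / 1.442 = 0.
Insert (E2) into (E0): gamma(0) (1 - phi_2^2) = phi_1 (1 + phi_2) gamma(1) + c_0.
  phi_1 (1 + phi_2) = (-0.408)(0.558) = -0.227664,   1 - phi_2^2 = 0.804636.
Replace gamma(1) by A gamma(0) + B and collect gamma(0):
  gamma(0) [0.804636 - (-0.227664)(-0.28294)] = c_0 = 3
  gamma(0) * 0.740221 = 3
  gamma(0) = 3 / 0.740221 = 4.052846.
  gamma(1) = A gamma(0) = (-0.28294)(4.052846) = -1.146714.
Therefore gamma(1) = -1.1467 (to 4 decimal places).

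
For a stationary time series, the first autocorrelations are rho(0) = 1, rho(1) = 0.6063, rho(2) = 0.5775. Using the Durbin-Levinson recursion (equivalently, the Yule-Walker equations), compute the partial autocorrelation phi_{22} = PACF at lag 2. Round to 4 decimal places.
\phi_{22} = 0.3319

The PACF at lag k is phi_{kk}, the last component of the solution
to the Yule-Walker system G_k phi = r_k where
  (G_k)_{ij} = rho(|i - j|), (r_k)_i = rho(i), i,j = 1..k.
Equivalently, Durbin-Levinson gives phi_{kk} iteratively:
  phi_{11} = rho(1)
  phi_{kk} = [rho(k) - sum_{j=1..k-1} phi_{k-1,j} rho(k-j)]
            / [1 - sum_{j=1..k-1} phi_{k-1,j} rho(j)],
  phi_{k,j} = phi_{k-1,j} - phi_{kk} phi_{k-1,k-j},  j = 1..k-1.
Step k = 1:
  phi_11 = rho(1) = 0.6063.
Step k = 2:
  phi_22 = [rho(2) - phi_11 rho(1)] / [1 - phi_11 rho(1)] = [0.5775 - (0.6063)(0.6063)] / [1 - (0.6063)(0.6063)]
         = 0.20990031 / 0.63240031 = 0.3319.
Therefore phi_{22} = 0.3319.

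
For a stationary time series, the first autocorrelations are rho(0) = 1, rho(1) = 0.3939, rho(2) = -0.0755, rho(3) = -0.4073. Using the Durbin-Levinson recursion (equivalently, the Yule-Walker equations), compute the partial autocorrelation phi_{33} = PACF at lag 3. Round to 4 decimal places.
\phi_{33} = -0.3350

The PACF at lag k is phi_{kk}, the last component of the solution
to the Yule-Walker system G_k phi = r_k where
  (G_k)_{ij} = rho(|i - j|), (r_k)_i = rho(i), i,j = 1..k.
Equivalently, Durbin-Levinson gives phi_{kk} iteratively:
  phi_{11} = rho(1)
  phi_{kk} = [rho(k) - sum_{j=1..k-1} phi_{k-1,j} rho(k-j)]
            / [1 - sum_{j=1..k-1} phi_{k-1,j} rho(j)],
  phi_{k,j} = phi_{k-1,j} - phi_{kk} phi_{k-1,k-j},  j = 1..k-1.
Step k = 1:
  phi_11 = rho(1) = 0.3939.
Step k = 2:
  phi_22 = [rho(2) - phi_11 rho(1)] / [1 - phi_11 rho(1)] = [-0.0755 - (0.3939)(0.3939)] / [1 - (0.3939)(0.3939)]
         = -0.23065721 / 0.84484279 = -0.273018.
  Update: phi_21 = phi_11 - phi_22 phi_11 = 0.3939 - (-0.273018)(0.3939) = 0.501442.
Step k = 3:
  phi_33 = [rho(3) - phi_21 rho(2) - phi_22 rho(1)] / [1 - phi_21 rho(1) - phi_22 rho(2)]
    numerator   = -0.4073 - (0.501442)(-0.0755) - (-0.273018)(0.3939) = -0.26189939
    denominator = 1 - (0.501442)(0.3939) - (-0.273018)(-0.0755) = 0.78186924
  phi_33 = -0.26189939 / 0.78186924 = -0.335.
Therefore phi_{33} = -0.3350.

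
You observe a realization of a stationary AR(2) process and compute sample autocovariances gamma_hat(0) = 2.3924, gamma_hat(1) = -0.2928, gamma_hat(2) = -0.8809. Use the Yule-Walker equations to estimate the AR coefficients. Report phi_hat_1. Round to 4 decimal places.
\hat\phi_{1} = -0.1700

The Yule-Walker equations for an AR(p) process read, in matrix form,
  Gamma_p phi = r_p,   with   (Gamma_p)_{ij} = gamma(|i - j|),
                       (r_p)_i = gamma(i),   i,j = 1..p.
Substitute the sample gammas (Toeplitz matrix and right-hand side of size 2):
  Gamma_p = [[2.3924, -0.2928], [-0.2928, 2.3924]]
  r_p     = [-0.2928, -0.8809]
Written out:
  2.3924 phi_1 - 0.2928 phi_2 = -0.2928
  -0.2928 phi_1 + 2.3924 phi_2 = -0.8809
Solve by Cramer's rule:
  det = gamma(0)^2 - gamma(1)^2 = (2.3924)^2 - (-0.2928)^2 = 5.72357776 - 0.08573184 = 5.63784592
  phi_hat_1 = [gamma(1) gamma(0) - gamma(1) gamma(2)] / det = [(-0.2928)(2.3924) - (-0.2928)(-0.8809)] / 5.63784592 = -0.95842224 / 5.63784592 = -0.17
  phi_hat_2 = [gamma(0) gamma(2) - gamma(1)^2] / det = [(2.3924)(-0.8809) - (-0.2928)^2] / 5.63784592 = -2.193197 / 5.63784592 = -0.389
So phi_hat = [-0.1700, -0.3890].
Therefore phi_hat_1 = -0.1700.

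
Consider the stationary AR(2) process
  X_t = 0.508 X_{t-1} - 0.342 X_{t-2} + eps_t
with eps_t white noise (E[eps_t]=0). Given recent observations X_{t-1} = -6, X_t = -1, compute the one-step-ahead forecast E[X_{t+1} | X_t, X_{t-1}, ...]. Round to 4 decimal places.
E[X_{t+1} \mid \mathcal F_t] = 1.5440

For an AR(p) model X_t = c + sum_i phi_i X_{t-i} + eps_t, the
one-step-ahead conditional mean is
  E[X_{t+1} | X_t, ...] = c + sum_i phi_i X_{t+1-i}.
Substitute known values:
  E[X_{t+1} | ...] = (0.508) * (-1) + (-0.342) * (-6)
                   = 1.5440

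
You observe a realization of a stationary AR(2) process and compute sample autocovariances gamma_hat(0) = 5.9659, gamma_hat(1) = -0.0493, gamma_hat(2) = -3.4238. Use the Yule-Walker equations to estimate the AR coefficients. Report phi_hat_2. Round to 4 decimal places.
\hat\phi_{2} = -0.5740

The Yule-Walker equations for an AR(p) process read, in matrix form,
  Gamma_p phi = r_p,   with   (Gamma_p)_{ij} = gamma(|i - j|),
                       (r_p)_i = gamma(i),   i,j = 1..p.
Substitute the sample gammas (Toeplitz matrix and right-hand side of size 2):
  Gamma_p = [[5.9659, -0.0493], [-0.0493, 5.9659]]
  r_p     = [-0.0493, -3.4238]
Written out:
  5.9659 phi_1 - 0.0493 phi_2 = -0.0493
  -0.0493 phi_1 + 5.9659 phi_2 = -3.4238
Solve by Cramer's rule:
  det = gamma(0)^2 - gamma(1)^2 = (5.9659)^2 - (-0.0493)^2 = 35.59196281 - 0.00243049 = 35.58953232
  phi_hat_1 = [gamma(1) gamma(0) - gamma(1) gamma(2)] / det = [(-0.0493)(5.9659) - (-0.0493)(-3.4238)] / 35.58953232 = -0.46291221 / 35.58953232 = -0.013
  phi_hat_2 = [gamma(0) gamma(2) - gamma(1)^2] / det = [(5.9659)(-3.4238) - (-0.0493)^2] / 35.58953232 = -20.42847891 / 35.58953232 = -0.574
So phi_hat = [-0.0130, -0.5740].
Therefore phi_hat_2 = -0.5740.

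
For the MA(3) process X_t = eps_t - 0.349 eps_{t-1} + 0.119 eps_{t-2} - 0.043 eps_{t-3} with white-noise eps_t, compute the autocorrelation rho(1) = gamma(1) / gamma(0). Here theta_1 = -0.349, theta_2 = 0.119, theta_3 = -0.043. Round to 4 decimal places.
\rho(1) = -0.3477

For an MA(q) process with theta_0 = 1, the autocovariance is
  gamma(k) = sigma^2 * sum_{i=0..q-k} theta_i * theta_{i+k},
and rho(k) = gamma(k) / gamma(0). Sigma^2 cancels.
  numerator   = (1)*(-0.349) + (-0.349)*(0.119) + (0.119)*(-0.043) = -0.395648.
  denominator = (1)^2 + (-0.349)^2 + (0.119)^2 + (-0.043)^2 = 1.137811.
  rho(1) = -0.395648 / 1.137811 = -0.3477.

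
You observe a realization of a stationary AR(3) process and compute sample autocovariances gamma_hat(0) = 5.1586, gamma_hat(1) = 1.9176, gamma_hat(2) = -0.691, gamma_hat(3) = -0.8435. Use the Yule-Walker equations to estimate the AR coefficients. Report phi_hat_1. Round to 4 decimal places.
\hat\phi_{1} = 0.4970

The Yule-Walker equations for an AR(p) process read, in matrix form,
  Gamma_p phi = r_p,   with   (Gamma_p)_{ij} = gamma(|i - j|),
                       (r_p)_i = gamma(i),   i,j = 1..p.
Substitute the sample gammas (Toeplitz matrix and right-hand side of size 3):
  Gamma_p = [[5.1586, 1.9176, -0.691], [1.9176, 5.1586, 1.9176], [-0.691, 1.9176, 5.1586]]
  r_p     = [1.9176, -0.691, -0.8435]
Written out (R1..R3):
  (R1) 5.1586 phi_1 + 1.9176 phi_2 - 0.691 phi_3 = 1.9176
  (R2) 1.9176 phi_1 + 5.1586 phi_2 + 1.9176 phi_3 = -0.691
  (R3) -0.691 phi_1 + 1.9176 phi_2 + 5.1586 phi_3 = -0.8435
Gaussian elimination:
  R2 <- R2 - (1.9176/5.1586) R1 = R2 - (0.371729) R1:  4.445773 phi_2 + 2.174465 phi_3 = -1.403827
  R3 <- R3 - (-0.691/5.1586) R1 = R3 - (-0.133951) R1:  2.174465 phi_2 + 5.06604 phi_3 = -0.586635
  R3 <- R3 - (2.174465/4.445773) R2 = R3 - (0.489108) R2:  4.002491 phi_3 = 0.099988
Back-substitution:
  phi_hat_3 = 0.099988 / 4.002491 = 0.024981
  phi_hat_2 = (-1.403827 - (2.174465)(0.024981)) / 4.445773 = -0.327985
  phi_hat_1 = (1.9176 - (1.9176)(-0.327985) - (-0.691)(0.024981)) / 5.1586 = 0.496997
So phi_hat = [0.4970, -0.3280, 0.0250].
Therefore phi_hat_1 = 0.4970.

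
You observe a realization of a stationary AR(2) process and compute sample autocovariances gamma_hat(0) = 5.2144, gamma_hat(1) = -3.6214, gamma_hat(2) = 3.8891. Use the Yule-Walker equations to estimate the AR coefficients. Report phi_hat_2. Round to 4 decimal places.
\hat\phi_{2} = 0.5090

The Yule-Walker equations for an AR(p) process read, in matrix form,
  Gamma_p phi = r_p,   with   (Gamma_p)_{ij} = gamma(|i - j|),
                       (r_p)_i = gamma(i),   i,j = 1..p.
Substitute the sample gammas (Toeplitz matrix and right-hand side of size 2):
  Gamma_p = [[5.2144, -3.6214], [-3.6214, 5.2144]]
  r_p     = [-3.6214, 3.8891]
Written out:
  5.2144 phi_1 - 3.6214 phi_2 = -3.6214
  -3.6214 phi_1 + 5.2144 phi_2 = 3.8891
Solve by Cramer's rule:
  det = gamma(0)^2 - gamma(1)^2 = (5.2144)^2 - (-3.6214)^2 = 27.18996736 - 13.11453796 = 14.0754294
  phi_hat_1 = [gamma(1) gamma(0) - gamma(1) gamma(2)] / det = [(-3.6214)(5.2144) - (-3.6214)(3.8891)] / 14.0754294 = -4.79944142 / 14.0754294 = -0.341
  phi_hat_2 = [gamma(0) gamma(2) - gamma(1)^2] / det = [(5.2144)(3.8891) - (-3.6214)^2] / 14.0754294 = 7.16478508 / 14.0754294 = 0.509
So phi_hat = [-0.3410, 0.5090].
Therefore phi_hat_2 = 0.5090.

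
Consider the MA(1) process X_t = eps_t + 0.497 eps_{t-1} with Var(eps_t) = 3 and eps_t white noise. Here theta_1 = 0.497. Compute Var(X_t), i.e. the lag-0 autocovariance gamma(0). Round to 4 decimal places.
\gamma(0) = 3.7410

For an MA(q) process X_t = eps_t + sum_i theta_i eps_{t-i} with
Var(eps_t) = sigma^2, the variance is
  gamma(0) = sigma^2 * (1 + sum_i theta_i^2).
  sum_i theta_i^2 = (0.497)^2 = 0.247009.
  gamma(0) = 3 * (1 + 0.247009) = 3 * 1.247009 = 3.741027, which rounds to 3.7410.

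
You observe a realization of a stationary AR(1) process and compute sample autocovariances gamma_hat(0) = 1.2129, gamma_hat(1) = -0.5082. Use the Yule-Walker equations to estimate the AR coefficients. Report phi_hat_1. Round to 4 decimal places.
\hat\phi_{1} = -0.4190

The Yule-Walker equations for an AR(p) process read, in matrix form,
  Gamma_p phi = r_p,   with   (Gamma_p)_{ij} = gamma(|i - j|),
                       (r_p)_i = gamma(i),   i,j = 1..p.
Substitute the sample gammas (Toeplitz matrix and right-hand side of size 1):
  Gamma_p = [[1.2129]]
  r_p     = [-0.5082]
With p = 1 this is the single equation gamma(0) phi_1 = gamma(1):
  phi_hat_1 = gamma(1) / gamma(0) = -0.5082 / 1.2129 = -0.4190.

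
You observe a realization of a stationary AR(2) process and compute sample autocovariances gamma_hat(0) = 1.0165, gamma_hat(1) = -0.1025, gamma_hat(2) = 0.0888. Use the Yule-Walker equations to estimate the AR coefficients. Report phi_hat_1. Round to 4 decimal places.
\hat\phi_{1} = -0.0930

The Yule-Walker equations for an AR(p) process read, in matrix form,
  Gamma_p phi = r_p,   with   (Gamma_p)_{ij} = gamma(|i - j|),
                       (r_p)_i = gamma(i),   i,j = 1..p.
Substitute the sample gammas (Toeplitz matrix and right-hand side of size 2):
  Gamma_p = [[1.0165, -0.1025], [-0.1025, 1.0165]]
  r_p     = [-0.1025, 0.0888]
Written out:
  1.0165 phi_1 - 0.1025 phi_2 = -0.1025
  -0.1025 phi_1 + 1.0165 phi_2 = 0.0888
Solve by Cramer's rule:
  det = gamma(0)^2 - gamma(1)^2 = (1.0165)^2 - (-0.1025)^2 = 1.03327225 - 0.01050625 = 1.022766
  phi_hat_1 = [gamma(1) gamma(0) - gamma(1) gamma(2)] / det = [(-0.1025)(1.0165) - (-0.1025)(0.0888)] / 1.022766 = -0.09508925 / 1.022766 = -0.093
  phi_hat_2 = [gamma(0) gamma(2) - gamma(1)^2] / det = [(1.0165)(0.0888) - (-0.1025)^2] / 1.022766 = 0.07975895 / 1.022766 = 0.078
So phi_hat = [-0.0930, 0.0780].
Therefore phi_hat_1 = -0.0930.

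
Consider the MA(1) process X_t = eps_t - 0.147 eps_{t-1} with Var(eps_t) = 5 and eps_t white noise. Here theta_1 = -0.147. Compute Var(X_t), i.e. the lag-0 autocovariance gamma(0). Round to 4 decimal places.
\gamma(0) = 5.1080

For an MA(q) process X_t = eps_t + sum_i theta_i eps_{t-i} with
Var(eps_t) = sigma^2, the variance is
  gamma(0) = sigma^2 * (1 + sum_i theta_i^2).
  sum_i theta_i^2 = (-0.147)^2 = 0.021609.
  gamma(0) = 5 * (1 + 0.021609) = 5 * 1.021609 = 5.108045, which rounds to 5.1080.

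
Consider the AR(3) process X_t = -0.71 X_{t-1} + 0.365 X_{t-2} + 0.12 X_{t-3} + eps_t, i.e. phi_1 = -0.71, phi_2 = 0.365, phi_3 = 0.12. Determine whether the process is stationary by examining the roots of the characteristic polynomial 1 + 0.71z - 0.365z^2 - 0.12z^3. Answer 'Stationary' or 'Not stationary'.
\text{Stationary}

The AR(p) characteristic polynomial is P(z) = 1 + 0.71z - 0.365z^2 - 0.12z^3.
Stationarity requires all roots to lie outside the unit circle, i.e. |z| > 1 for every root.
Degree 3: look for a simple real root z0 first, then factor out (1 - z/z0) and solve the remaining quadratic.
Testing z0 = -4: P(-4) = 1 + (0.71)(-4) + (-0.365)(-4)^2 + (-0.12)(-4)^3
  = 1 + (-2.84) + (-5.84) + (7.68) = 0.  So z_0 = -4 is a root, |z_0| = 4.
Divide out the factor (1 + 0.25 z) = (1 - z/z0) (since 1/z0 = -0.25):
  P(z) = (1 + 0.25 z)(1 + (0.46) z + (-0.48) z^2)
  [check: z-coef 0.46 - (-0.25) = 0.71; z^2-coef -0.48 - (-0.25)(0.46) = -0.365; z^3-coef -(-0.25)(-0.48) = -0.12.]
Remaining roots from the quadratic factor 1 + (0.46) z + (-0.48) z^2:
  Set 1 + (0.46) z + (-0.48) z^2 = 0, i.e. a z^2 + b z + c = 0 with a = -0.48, b = 0.46, c = 1.
  Discriminant D = b^2 - 4ac = (0.46)^2 - 4*(-0.48)*1 = 0.2116 - (-1.92) = 2.1316.
  D >= 0, so the roots are real: z = (-b +/- sqrt(D)) / (2a) = (-0.46 +/- 1.46) / (-0.96).
    z_1 = (-0.46 + 1.46) / (-0.96) = -1.0417,   |z_1| = 1.0417.
    z_2 = (-0.46 - 1.46) / (-0.96) = 2,   |z_2| = 2.
Moduli of all roots: 4.0000, 1.0417, 2.0000.
All moduli strictly greater than 1? Yes.
Verdict: Stationary.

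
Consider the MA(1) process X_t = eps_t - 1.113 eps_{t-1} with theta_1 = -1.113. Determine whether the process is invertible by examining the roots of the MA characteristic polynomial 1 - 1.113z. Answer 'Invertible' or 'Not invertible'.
\text{Not invertible}

The MA(q) characteristic polynomial is P(z) = 1 - 1.113z.
Invertibility requires all roots to lie outside the unit circle, i.e. |z| > 1 for every root.
This is linear in z: 1 + (-1.113) z = 0  =>  z = -1/(-1.113) = 0.898473,  |z| = 0.898473.
Moduli of all roots: 0.8985.
All moduli strictly greater than 1? No.
Verdict: Not invertible.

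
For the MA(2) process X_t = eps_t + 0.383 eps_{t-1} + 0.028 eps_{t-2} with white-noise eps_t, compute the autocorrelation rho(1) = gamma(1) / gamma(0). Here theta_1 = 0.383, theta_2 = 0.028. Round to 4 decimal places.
\rho(1) = 0.3431

For an MA(q) process with theta_0 = 1, the autocovariance is
  gamma(k) = sigma^2 * sum_{i=0..q-k} theta_i * theta_{i+k},
and rho(k) = gamma(k) / gamma(0). Sigma^2 cancels.
  numerator   = (1)*(0.383) + (0.383)*(0.028) = 0.393724.
  denominator = (1)^2 + (0.383)^2 + (0.028)^2 = 1.147473.
  rho(1) = 0.393724 / 1.147473 = 0.3431.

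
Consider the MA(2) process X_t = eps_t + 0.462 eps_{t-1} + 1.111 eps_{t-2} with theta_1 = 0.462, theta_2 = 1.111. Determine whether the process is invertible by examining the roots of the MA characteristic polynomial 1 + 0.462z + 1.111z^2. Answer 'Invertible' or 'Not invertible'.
\text{Not invertible}

The MA(q) characteristic polynomial is P(z) = 1 + 0.462z + 1.111z^2.
Invertibility requires all roots to lie outside the unit circle, i.e. |z| > 1 for every root.
Set 1 + (0.462) z + (1.111) z^2 = 0, i.e. a z^2 + b z + c = 0 with a = 1.111, b = 0.462, c = 1.
Discriminant D = b^2 - 4ac = (0.462)^2 - 4*(1.111)*1 = 0.213444 - (4.444) = -4.230556.
D < 0, so the roots are the complex-conjugate pair z = (-b +/- i sqrt(-D)) / (2a) = -0.2079 +/- 0.9257i.
For a conjugate pair |z|^2 = z * conj(z) = (product of roots) = c/a = 1/(1.111) = 0.90009, so |z| = sqrt(0.90009) = 0.9487 for both roots.
Moduli of all roots: 0.9487, 0.9487.
All moduli strictly greater than 1? No.
Verdict: Not invertible.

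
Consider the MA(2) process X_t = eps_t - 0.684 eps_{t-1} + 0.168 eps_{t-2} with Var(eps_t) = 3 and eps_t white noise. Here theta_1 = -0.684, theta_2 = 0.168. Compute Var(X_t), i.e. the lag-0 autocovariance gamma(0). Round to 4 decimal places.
\gamma(0) = 4.4882

For an MA(q) process X_t = eps_t + sum_i theta_i eps_{t-i} with
Var(eps_t) = sigma^2, the variance is
  gamma(0) = sigma^2 * (1 + sum_i theta_i^2).
  sum_i theta_i^2 = (-0.684)^2 + (0.168)^2 = 0.467856 + 0.028224 = 0.49608.
  gamma(0) = 3 * (1 + 0.49608) = 3 * 1.49608 = 4.48824, which rounds to 4.4882.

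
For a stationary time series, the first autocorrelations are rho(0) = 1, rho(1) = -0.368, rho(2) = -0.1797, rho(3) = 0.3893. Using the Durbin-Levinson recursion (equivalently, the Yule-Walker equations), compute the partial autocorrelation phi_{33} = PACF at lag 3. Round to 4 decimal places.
\phi_{33} = 0.2200

The PACF at lag k is phi_{kk}, the last component of the solution
to the Yule-Walker system G_k phi = r_k where
  (G_k)_{ij} = rho(|i - j|), (r_k)_i = rho(i), i,j = 1..k.
Equivalently, Durbin-Levinson gives phi_{kk} iteratively:
  phi_{11} = rho(1)
  phi_{kk} = [rho(k) - sum_{j=1..k-1} phi_{k-1,j} rho(k-j)]
            / [1 - sum_{j=1..k-1} phi_{k-1,j} rho(j)],
  phi_{k,j} = phi_{k-1,j} - phi_{kk} phi_{k-1,k-j},  j = 1..k-1.
Step k = 1:
  phi_11 = rho(1) = -0.368.
Step k = 2:
  phi_22 = [rho(2) - phi_11 rho(1)] / [1 - phi_11 rho(1)] = [-0.1797 - (-0.368)(-0.368)] / [1 - (-0.368)(-0.368)]
         = -0.315124 / 0.864576 = -0.364484.
  Update: phi_21 = phi_11 - phi_22 phi_11 = -0.368 - (-0.364484)(-0.368) = -0.50213.
Step k = 3:
  phi_33 = [rho(3) - phi_21 rho(2) - phi_22 rho(1)] / [1 - phi_21 rho(1) - phi_22 rho(2)]
    numerator   = 0.3893 - (-0.50213)(-0.1797) - (-0.364484)(-0.368) = 0.16493717
    denominator = 1 - (-0.50213)(-0.368) - (-0.364484)(-0.1797) = 0.74971839
  phi_33 = 0.16493717 / 0.74971839 = 0.22.
Therefore phi_{33} = 0.2200.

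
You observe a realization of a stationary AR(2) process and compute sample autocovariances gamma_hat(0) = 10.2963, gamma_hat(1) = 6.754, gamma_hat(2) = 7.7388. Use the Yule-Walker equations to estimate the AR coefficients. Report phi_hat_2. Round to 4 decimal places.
\hat\phi_{2} = 0.5640

The Yule-Walker equations for an AR(p) process read, in matrix form,
  Gamma_p phi = r_p,   with   (Gamma_p)_{ij} = gamma(|i - j|),
                       (r_p)_i = gamma(i),   i,j = 1..p.
Substitute the sample gammas (Toeplitz matrix and right-hand side of size 2):
  Gamma_p = [[10.2963, 6.754], [6.754, 10.2963]]
  r_p     = [6.754, 7.7388]
Written out:
  10.2963 phi_1 + 6.754 phi_2 = 6.754
  6.754 phi_1 + 10.2963 phi_2 = 7.7388
Solve by Cramer's rule:
  det = gamma(0)^2 - gamma(1)^2 = (10.2963)^2 - (6.754)^2 = 106.01379369 - 45.616516 = 60.39727769
  phi_hat_1 = [gamma(1) gamma(0) - gamma(1) gamma(2)] / det = [(6.754)(10.2963) - (6.754)(7.7388)] / 60.39727769 = 17.273355 / 60.39727769 = 0.286
  phi_hat_2 = [gamma(0) gamma(2) - gamma(1)^2] / det = [(10.2963)(7.7388) - (6.754)^2] / 60.39727769 = 34.06449044 / 60.39727769 = 0.564
So phi_hat = [0.2860, 0.5640].
Therefore phi_hat_2 = 0.5640.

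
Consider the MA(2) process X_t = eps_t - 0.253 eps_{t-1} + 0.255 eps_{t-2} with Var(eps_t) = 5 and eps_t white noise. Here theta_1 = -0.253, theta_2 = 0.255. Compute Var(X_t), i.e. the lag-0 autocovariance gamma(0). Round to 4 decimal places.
\gamma(0) = 5.6452

For an MA(q) process X_t = eps_t + sum_i theta_i eps_{t-i} with
Var(eps_t) = sigma^2, the variance is
  gamma(0) = sigma^2 * (1 + sum_i theta_i^2).
  sum_i theta_i^2 = (-0.253)^2 + (0.255)^2 = 0.064009 + 0.065025 = 0.129034.
  gamma(0) = 5 * (1 + 0.129034) = 5 * 1.129034 = 5.64517, which rounds to 5.6452.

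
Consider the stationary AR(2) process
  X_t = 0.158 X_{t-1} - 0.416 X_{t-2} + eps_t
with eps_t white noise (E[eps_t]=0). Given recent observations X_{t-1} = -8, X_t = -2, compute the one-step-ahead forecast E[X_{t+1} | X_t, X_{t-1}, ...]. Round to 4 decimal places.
E[X_{t+1} \mid \mathcal F_t] = 3.0120

For an AR(p) model X_t = c + sum_i phi_i X_{t-i} + eps_t, the
one-step-ahead conditional mean is
  E[X_{t+1} | X_t, ...] = c + sum_i phi_i X_{t+1-i}.
Substitute known values:
  E[X_{t+1} | ...] = (0.158) * (-2) + (-0.416) * (-8)
                   = 3.0120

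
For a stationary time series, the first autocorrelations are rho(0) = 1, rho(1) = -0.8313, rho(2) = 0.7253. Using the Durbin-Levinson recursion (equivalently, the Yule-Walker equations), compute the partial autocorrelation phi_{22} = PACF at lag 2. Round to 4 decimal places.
\phi_{22} = 0.1108

The PACF at lag k is phi_{kk}, the last component of the solution
to the Yule-Walker system G_k phi = r_k where
  (G_k)_{ij} = rho(|i - j|), (r_k)_i = rho(i), i,j = 1..k.
Equivalently, Durbin-Levinson gives phi_{kk} iteratively:
  phi_{11} = rho(1)
  phi_{kk} = [rho(k) - sum_{j=1..k-1} phi_{k-1,j} rho(k-j)]
            / [1 - sum_{j=1..k-1} phi_{k-1,j} rho(j)],
  phi_{k,j} = phi_{k-1,j} - phi_{kk} phi_{k-1,k-j},  j = 1..k-1.
Step k = 1:
  phi_11 = rho(1) = -0.8313.
Step k = 2:
  phi_22 = [rho(2) - phi_11 rho(1)] / [1 - phi_11 rho(1)] = [0.7253 - (-0.8313)(-0.8313)] / [1 - (-0.8313)(-0.8313)]
         = 0.03424031 / 0.30894031 = 0.1108.
Therefore phi_{22} = 0.1108.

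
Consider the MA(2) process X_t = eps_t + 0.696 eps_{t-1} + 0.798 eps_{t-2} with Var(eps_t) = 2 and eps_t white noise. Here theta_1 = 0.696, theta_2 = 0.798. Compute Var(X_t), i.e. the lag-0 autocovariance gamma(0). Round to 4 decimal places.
\gamma(0) = 4.2424

For an MA(q) process X_t = eps_t + sum_i theta_i eps_{t-i} with
Var(eps_t) = sigma^2, the variance is
  gamma(0) = sigma^2 * (1 + sum_i theta_i^2).
  sum_i theta_i^2 = (0.696)^2 + (0.798)^2 = 0.484416 + 0.636804 = 1.12122.
  gamma(0) = 2 * (1 + 1.12122) = 2 * 2.12122 = 4.24244, which rounds to 4.2424.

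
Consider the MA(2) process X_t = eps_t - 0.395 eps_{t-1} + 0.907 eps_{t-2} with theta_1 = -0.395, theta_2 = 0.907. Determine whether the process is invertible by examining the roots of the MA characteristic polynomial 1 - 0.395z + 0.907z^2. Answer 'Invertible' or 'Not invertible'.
\text{Invertible}

The MA(q) characteristic polynomial is P(z) = 1 - 0.395z + 0.907z^2.
Invertibility requires all roots to lie outside the unit circle, i.e. |z| > 1 for every root.
Set 1 + (-0.395) z + (0.907) z^2 = 0, i.e. a z^2 + b z + c = 0 with a = 0.907, b = -0.395, c = 1.
Discriminant D = b^2 - 4ac = (-0.395)^2 - 4*(0.907)*1 = 0.156025 - (3.628) = -3.471975.
D < 0, so the roots are the complex-conjugate pair z = (-b +/- i sqrt(-D)) / (2a) = 0.2178 +/- 1.0272i.
For a conjugate pair |z|^2 = z * conj(z) = (product of roots) = c/a = 1/(0.907) = 1.102536, so |z| = sqrt(1.102536) = 1.05 for both roots.
Moduli of all roots: 1.0500, 1.0500.
All moduli strictly greater than 1? Yes.
Verdict: Invertible.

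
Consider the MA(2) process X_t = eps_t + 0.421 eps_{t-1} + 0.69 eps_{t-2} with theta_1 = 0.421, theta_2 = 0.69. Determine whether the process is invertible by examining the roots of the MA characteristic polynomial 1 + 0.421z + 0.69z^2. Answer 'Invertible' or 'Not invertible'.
\text{Invertible}

The MA(q) characteristic polynomial is P(z) = 1 + 0.421z + 0.69z^2.
Invertibility requires all roots to lie outside the unit circle, i.e. |z| > 1 for every root.
Set 1 + (0.421) z + (0.69) z^2 = 0, i.e. a z^2 + b z + c = 0 with a = 0.69, b = 0.421, c = 1.
Discriminant D = b^2 - 4ac = (0.421)^2 - 4*(0.69)*1 = 0.177241 - (2.76) = -2.582759.
D < 0, so the roots are the complex-conjugate pair z = (-b +/- i sqrt(-D)) / (2a) = -0.3051 +/- 1.1646i.
For a conjugate pair |z|^2 = z * conj(z) = (product of roots) = c/a = 1/(0.69) = 1.449275, so |z| = sqrt(1.449275) = 1.2039 for both roots.
Moduli of all roots: 1.2039, 1.2039.
All moduli strictly greater than 1? Yes.
Verdict: Invertible.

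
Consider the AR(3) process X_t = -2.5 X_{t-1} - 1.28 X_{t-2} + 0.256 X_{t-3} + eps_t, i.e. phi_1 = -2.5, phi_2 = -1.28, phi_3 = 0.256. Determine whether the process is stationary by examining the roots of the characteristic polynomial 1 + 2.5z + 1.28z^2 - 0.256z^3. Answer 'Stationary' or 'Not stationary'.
\text{Not stationary}

The AR(p) characteristic polynomial is P(z) = 1 + 2.5z + 1.28z^2 - 0.256z^3.
Stationarity requires all roots to lie outside the unit circle, i.e. |z| > 1 for every root.
Degree 3: look for a simple real root z0 first, then factor out (1 - z/z0) and solve the remaining quadratic.
Testing z0 = -0.625: P(-0.625) = 1 + (2.5)(-0.625) + (1.28)(-0.625)^2 + (-0.256)(-0.625)^3
  = 1 + (-1.5625) + (0.5) + (0.0625) = 0.  So z_0 = -0.625 is a root, |z_0| = 0.625.
Divide out the factor (1 + 1.6 z) = (1 - z/z0) (since 1/z0 = -1.6):
  P(z) = (1 + 1.6 z)(1 + (0.9) z + (-0.16) z^2)
  [check: z-coef 0.9 - (-1.6) = 2.5; z^2-coef -0.16 - (-1.6)(0.9) = 1.28; z^3-coef -(-1.6)(-0.16) = -0.256.]
Remaining roots from the quadratic factor 1 + (0.9) z + (-0.16) z^2:
  Set 1 + (0.9) z + (-0.16) z^2 = 0, i.e. a z^2 + b z + c = 0 with a = -0.16, b = 0.9, c = 1.
  Discriminant D = b^2 - 4ac = (0.9)^2 - 4*(-0.16)*1 = 0.81 - (-0.64) = 1.45.
  D >= 0, so the roots are real: z = (-b +/- sqrt(D)) / (2a) = (-0.9 +/- 1.204159) / (-0.32).
    z_1 = (-0.9 + 1.204159) / (-0.32) = -0.9505,   |z_1| = 0.9505.
    z_2 = (-0.9 - 1.204159) / (-0.32) = 6.5755,   |z_2| = 6.5755.
Moduli of all roots: 0.6250, 0.9505, 6.5755.
All moduli strictly greater than 1? No.
Verdict: Not stationary.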